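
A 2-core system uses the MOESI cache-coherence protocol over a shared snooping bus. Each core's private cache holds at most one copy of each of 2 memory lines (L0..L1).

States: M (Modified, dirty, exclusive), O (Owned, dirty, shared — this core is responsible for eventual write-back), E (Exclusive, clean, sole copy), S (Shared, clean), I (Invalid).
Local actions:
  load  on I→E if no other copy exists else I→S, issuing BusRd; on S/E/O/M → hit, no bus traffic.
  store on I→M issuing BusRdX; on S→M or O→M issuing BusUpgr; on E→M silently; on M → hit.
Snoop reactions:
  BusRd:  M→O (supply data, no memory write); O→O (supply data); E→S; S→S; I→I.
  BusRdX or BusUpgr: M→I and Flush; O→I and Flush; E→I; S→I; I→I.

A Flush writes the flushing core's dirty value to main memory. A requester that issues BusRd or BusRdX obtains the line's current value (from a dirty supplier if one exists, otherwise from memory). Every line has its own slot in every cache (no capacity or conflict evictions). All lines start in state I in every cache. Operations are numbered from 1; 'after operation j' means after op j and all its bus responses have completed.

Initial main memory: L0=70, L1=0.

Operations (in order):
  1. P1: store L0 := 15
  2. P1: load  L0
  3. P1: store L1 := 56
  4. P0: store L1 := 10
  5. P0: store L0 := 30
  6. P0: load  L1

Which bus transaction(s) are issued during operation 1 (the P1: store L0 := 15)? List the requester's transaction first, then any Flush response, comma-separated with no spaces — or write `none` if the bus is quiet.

step 1: P1: store L0 := 15  ⟶  IM  (L0)  txn=BusRdX  M[L0]=70
step 2: P1: load  L0  ⟶  IM  (L0)  txn=∅  M[L0]=70
step 3: P1: store L1 := 56  ⟶  IM  (L1)  txn=BusRdX  M[L1]=0
step 4: P0: store L1 := 10  ⟶  MI  (L1)  txn=BusRdX+Flush  M[L1]=56
step 5: P0: store L0 := 30  ⟶  MI  (L0)  txn=BusRdX+Flush  M[L0]=15
step 6: P0: load  L1  ⟶  MI  (L1)  txn=∅  M[L1]=56

bus = BusRdX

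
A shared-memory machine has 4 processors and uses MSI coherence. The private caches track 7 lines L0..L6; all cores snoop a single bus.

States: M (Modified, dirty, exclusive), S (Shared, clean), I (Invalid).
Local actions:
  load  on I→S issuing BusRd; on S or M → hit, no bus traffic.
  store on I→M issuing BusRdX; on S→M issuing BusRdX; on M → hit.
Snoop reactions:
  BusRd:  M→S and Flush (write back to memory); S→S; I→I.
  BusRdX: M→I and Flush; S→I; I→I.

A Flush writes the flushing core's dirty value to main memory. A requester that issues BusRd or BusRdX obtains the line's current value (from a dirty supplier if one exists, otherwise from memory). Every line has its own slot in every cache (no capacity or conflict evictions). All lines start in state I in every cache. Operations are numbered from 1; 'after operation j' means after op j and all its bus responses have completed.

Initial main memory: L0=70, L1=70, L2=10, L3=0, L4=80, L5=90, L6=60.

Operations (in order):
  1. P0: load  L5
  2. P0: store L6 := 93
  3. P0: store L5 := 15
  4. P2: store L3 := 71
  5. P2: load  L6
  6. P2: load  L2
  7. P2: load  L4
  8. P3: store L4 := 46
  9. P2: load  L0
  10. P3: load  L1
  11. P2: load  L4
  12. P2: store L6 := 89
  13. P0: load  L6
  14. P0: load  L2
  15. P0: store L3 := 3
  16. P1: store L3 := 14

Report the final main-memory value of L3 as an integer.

memory[L3] = 3

1. P0: load  L5  bus=[BusRd]  L5: P0=S P1=I P2=I P3=I  mem[L5]=90
2. P0: store L6 := 93  bus=[BusRdX]  L6: P0=M P1=I P2=I P3=I  mem[L6]=60
3. P0: store L5 := 15  bus=[BusRdX]  L5: P0=M P1=I P2=I P3=I  mem[L5]=90
4. P2: store L3 := 71  bus=[BusRdX]  L3: P0=I P1=I P2=M P3=I  mem[L3]=0
5. P2: load  L6  bus=[BusRd,Flush]  L6: P0=S P1=I P2=S P3=I  mem[L6]=93
6. P2: load  L2  bus=[BusRd]  L2: P0=I P1=I P2=S P3=I  mem[L2]=10
7. P2: load  L4  bus=[BusRd]  L4: P0=I P1=I P2=S P3=I  mem[L4]=80
8. P3: store L4 := 46  bus=[BusRdX]  L4: P0=I P1=I P2=I P3=M  mem[L4]=80
9. P2: load  L0  bus=[BusRd]  L0: P0=I P1=I P2=S P3=I  mem[L0]=70
10. P3: load  L1  bus=[BusRd]  L1: P0=I P1=I P2=I P3=S  mem[L1]=70
11. P2: load  L4  bus=[BusRd,Flush]  L4: P0=I P1=I P2=S P3=S  mem[L4]=46
12. P2: store L6 := 89  bus=[BusRdX]  L6: P0=I P1=I P2=M P3=I  mem[L6]=93
13. P0: load  L6  bus=[BusRd,Flush]  L6: P0=S P1=I P2=S P3=I  mem[L6]=89
14. P0: load  L2  bus=[BusRd]  L2: P0=S P1=I P2=S P3=I  mem[L2]=10
15. P0: store L3 := 3  bus=[BusRdX,Flush]  L3: P0=M P1=I P2=I P3=I  mem[L3]=71
16. P1: store L3 := 14  bus=[BusRdX,Flush]  L3: P0=I P1=M P2=I P3=I  mem[L3]=3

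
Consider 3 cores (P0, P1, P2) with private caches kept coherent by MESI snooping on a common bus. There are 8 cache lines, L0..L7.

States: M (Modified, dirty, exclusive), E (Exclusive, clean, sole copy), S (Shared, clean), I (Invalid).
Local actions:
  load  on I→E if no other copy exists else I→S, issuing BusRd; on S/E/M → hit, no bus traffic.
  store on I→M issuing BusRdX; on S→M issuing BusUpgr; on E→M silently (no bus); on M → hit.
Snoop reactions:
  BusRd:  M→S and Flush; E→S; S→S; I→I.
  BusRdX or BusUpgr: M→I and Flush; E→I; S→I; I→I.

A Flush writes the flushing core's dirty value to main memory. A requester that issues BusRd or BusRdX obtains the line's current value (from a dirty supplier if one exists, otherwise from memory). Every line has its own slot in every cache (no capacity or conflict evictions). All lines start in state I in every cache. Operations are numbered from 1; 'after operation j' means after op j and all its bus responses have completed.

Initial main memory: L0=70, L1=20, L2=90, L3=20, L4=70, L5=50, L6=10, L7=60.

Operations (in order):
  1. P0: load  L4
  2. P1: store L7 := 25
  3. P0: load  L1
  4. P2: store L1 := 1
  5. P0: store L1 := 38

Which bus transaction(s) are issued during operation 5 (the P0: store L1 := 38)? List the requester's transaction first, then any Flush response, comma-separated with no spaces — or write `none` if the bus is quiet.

bus = BusRdX,Flush

1. P0: load  L4  bus=[BusRd]  L4: P0=E P1=I P2=I  mem[L4]=70
2. P1: store L7 := 25  bus=[BusRdX]  L7: P0=I P1=M P2=I  mem[L7]=60
3. P0: load  L1  bus=[BusRd]  L1: P0=E P1=I P2=I  mem[L1]=20
4. P2: store L1 := 1  bus=[BusRdX]  L1: P0=I P1=I P2=M  mem[L1]=20
5. P0: store L1 := 38  bus=[BusRdX,Flush]  L1: P0=M P1=I P2=I  mem[L1]=1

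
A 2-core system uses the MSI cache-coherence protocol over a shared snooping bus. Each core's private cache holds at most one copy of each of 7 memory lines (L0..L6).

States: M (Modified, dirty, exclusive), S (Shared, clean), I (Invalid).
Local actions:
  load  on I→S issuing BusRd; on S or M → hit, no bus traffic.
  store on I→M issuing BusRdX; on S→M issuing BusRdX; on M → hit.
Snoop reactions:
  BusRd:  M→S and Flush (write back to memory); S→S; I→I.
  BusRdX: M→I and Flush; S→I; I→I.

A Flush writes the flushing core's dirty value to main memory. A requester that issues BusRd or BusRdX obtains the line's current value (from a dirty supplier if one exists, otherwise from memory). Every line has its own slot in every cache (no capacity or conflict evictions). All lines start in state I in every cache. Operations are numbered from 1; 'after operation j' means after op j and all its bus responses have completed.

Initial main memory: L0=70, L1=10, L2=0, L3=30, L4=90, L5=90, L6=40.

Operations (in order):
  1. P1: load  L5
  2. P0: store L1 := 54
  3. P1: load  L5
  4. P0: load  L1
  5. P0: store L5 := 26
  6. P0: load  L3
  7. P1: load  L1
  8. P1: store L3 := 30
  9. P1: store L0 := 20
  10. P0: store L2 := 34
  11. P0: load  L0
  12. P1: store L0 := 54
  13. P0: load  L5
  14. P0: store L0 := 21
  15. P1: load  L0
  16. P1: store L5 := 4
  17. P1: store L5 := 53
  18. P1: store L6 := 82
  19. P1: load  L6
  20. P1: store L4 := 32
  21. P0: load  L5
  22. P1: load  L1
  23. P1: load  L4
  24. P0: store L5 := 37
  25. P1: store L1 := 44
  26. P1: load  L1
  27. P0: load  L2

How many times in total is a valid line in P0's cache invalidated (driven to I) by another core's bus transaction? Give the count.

step 1: P1: load  L5  ⟶  IS  (L5)  txn=BusRd  M[L5]=90
step 2: P0: store L1 := 54  ⟶  MI  (L1)  txn=BusRdX  M[L1]=10
step 3: P1: load  L5  ⟶  IS  (L5)  txn=∅  M[L5]=90
step 4: P0: load  L1  ⟶  MI  (L1)  txn=∅  M[L1]=10
step 5: P0: store L5 := 26  ⟶  MI  (L5)  txn=BusRdX  M[L5]=90
step 6: P0: load  L3  ⟶  SI  (L3)  txn=BusRd  M[L3]=30
step 7: P1: load  L1  ⟶  SS  (L1)  txn=BusRd+Flush  M[L1]=54
step 8: P1: store L3 := 30  ⟶  IM  (L3)  txn=BusRdX  M[L3]=30
step 9: P1: store L0 := 20  ⟶  IM  (L0)  txn=BusRdX  M[L0]=70
step 10: P0: store L2 := 34  ⟶  MI  (L2)  txn=BusRdX  M[L2]=0
step 11: P0: load  L0  ⟶  SS  (L0)  txn=BusRd+Flush  M[L0]=20
step 12: P1: store L0 := 54  ⟶  IM  (L0)  txn=BusRdX  M[L0]=20
step 13: P0: load  L5  ⟶  MI  (L5)  txn=∅  M[L5]=90
step 14: P0: store L0 := 21  ⟶  MI  (L0)  txn=BusRdX+Flush  M[L0]=54
step 15: P1: load  L0  ⟶  SS  (L0)  txn=BusRd+Flush  M[L0]=21
step 16: P1: store L5 := 4  ⟶  IM  (L5)  txn=BusRdX+Flush  M[L5]=26
step 17: P1: store L5 := 53  ⟶  IM  (L5)  txn=∅  M[L5]=26
step 18: P1: store L6 := 82  ⟶  IM  (L6)  txn=BusRdX  M[L6]=40
step 19: P1: load  L6  ⟶  IM  (L6)  txn=∅  M[L6]=40
step 20: P1: store L4 := 32  ⟶  IM  (L4)  txn=BusRdX  M[L4]=90
step 21: P0: load  L5  ⟶  SS  (L5)  txn=BusRd+Flush  M[L5]=53
step 22: P1: load  L1  ⟶  SS  (L1)  txn=∅  M[L1]=54
step 23: P1: load  L4  ⟶  IM  (L4)  txn=∅  M[L4]=90
step 24: P0: store L5 := 37  ⟶  MI  (L5)  txn=BusRdX  M[L5]=53
step 25: P1: store L1 := 44  ⟶  IM  (L1)  txn=BusRdX  M[L1]=54
step 26: P1: load  L1  ⟶  IM  (L1)  txn=∅  M[L1]=54
step 27: P0: load  L2  ⟶  MI  (L2)  txn=∅  M[L2]=0

invalidations = 4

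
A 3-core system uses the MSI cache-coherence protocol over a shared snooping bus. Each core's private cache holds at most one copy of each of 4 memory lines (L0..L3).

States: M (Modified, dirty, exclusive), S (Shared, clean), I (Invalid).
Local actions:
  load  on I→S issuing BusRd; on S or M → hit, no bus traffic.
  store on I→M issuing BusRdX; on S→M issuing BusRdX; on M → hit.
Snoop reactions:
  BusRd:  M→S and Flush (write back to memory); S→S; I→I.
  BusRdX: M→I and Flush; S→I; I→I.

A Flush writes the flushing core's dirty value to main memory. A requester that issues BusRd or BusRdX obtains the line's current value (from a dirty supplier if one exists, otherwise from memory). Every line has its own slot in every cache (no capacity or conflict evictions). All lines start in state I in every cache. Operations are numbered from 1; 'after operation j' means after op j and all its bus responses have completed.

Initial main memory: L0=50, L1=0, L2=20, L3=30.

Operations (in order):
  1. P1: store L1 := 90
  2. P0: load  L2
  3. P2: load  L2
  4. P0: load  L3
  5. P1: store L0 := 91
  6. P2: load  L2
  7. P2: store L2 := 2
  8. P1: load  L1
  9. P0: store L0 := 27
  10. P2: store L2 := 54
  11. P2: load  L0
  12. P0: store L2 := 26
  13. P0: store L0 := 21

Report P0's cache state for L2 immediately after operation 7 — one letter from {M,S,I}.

state = I

step 1: P1: store L1 := 90  ⟶  IMI  (L1)  txn=BusRdX  M[L1]=0
step 2: P0: load  L2  ⟶  SII  (L2)  txn=BusRd  M[L2]=20
step 3: P2: load  L2  ⟶  SIS  (L2)  txn=BusRd  M[L2]=20
step 4: P0: load  L3  ⟶  SII  (L3)  txn=BusRd  M[L3]=30
step 5: P1: store L0 := 91  ⟶  IMI  (L0)  txn=BusRdX  M[L0]=50
step 6: P2: load  L2  ⟶  SIS  (L2)  txn=∅  M[L2]=20
step 7: P2: store L2 := 2  ⟶  IIM  (L2)  txn=BusRdX  M[L2]=20
step 8: P1: load  L1  ⟶  IMI  (L1)  txn=∅  M[L1]=0
step 9: P0: store L0 := 27  ⟶  MII  (L0)  txn=BusRdX+Flush  M[L0]=91
step 10: P2: store L2 := 54  ⟶  IIM  (L2)  txn=∅  M[L2]=20
step 11: P2: load  L0  ⟶  SIS  (L0)  txn=BusRd+Flush  M[L0]=27
step 12: P0: store L2 := 26  ⟶  MII  (L2)  txn=BusRdX+Flush  M[L2]=54
step 13: P0: store L0 := 21  ⟶  MII  (L0)  txn=BusRdX  M[L0]=27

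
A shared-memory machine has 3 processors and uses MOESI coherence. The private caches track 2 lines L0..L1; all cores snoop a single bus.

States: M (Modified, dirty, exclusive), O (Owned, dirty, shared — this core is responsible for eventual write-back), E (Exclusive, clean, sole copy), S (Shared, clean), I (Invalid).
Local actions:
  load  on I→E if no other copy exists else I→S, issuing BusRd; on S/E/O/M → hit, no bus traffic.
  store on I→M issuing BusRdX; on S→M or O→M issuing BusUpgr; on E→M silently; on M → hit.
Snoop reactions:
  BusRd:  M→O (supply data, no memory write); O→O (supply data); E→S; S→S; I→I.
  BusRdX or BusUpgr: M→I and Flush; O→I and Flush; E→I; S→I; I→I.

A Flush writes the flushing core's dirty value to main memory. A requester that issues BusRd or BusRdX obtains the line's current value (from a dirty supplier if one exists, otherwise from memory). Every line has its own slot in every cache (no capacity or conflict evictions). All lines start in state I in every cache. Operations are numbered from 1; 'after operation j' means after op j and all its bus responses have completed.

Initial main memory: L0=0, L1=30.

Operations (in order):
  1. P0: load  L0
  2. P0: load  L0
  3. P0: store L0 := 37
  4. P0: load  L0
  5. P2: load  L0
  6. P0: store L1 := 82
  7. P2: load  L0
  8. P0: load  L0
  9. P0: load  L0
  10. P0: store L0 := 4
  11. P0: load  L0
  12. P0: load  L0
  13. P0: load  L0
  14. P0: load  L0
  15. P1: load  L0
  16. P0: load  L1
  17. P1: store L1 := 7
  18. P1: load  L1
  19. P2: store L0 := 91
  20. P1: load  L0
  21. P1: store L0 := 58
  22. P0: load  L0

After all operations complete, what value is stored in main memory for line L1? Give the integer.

memory[L1] = 82

  op1 P0: load  L0 → E/I/I on L0; bus BusRd; mem=0
  op2 P0: load  L0 → E/I/I on L0; bus (none); mem=0
  op3 P0: store L0 := 37 → M/I/I on L0; bus (none); mem=0
  op4 P0: load  L0 → M/I/I on L0; bus (none); mem=0
  op5 P2: load  L0 → O/I/S on L0; bus BusRd; mem=0
  op6 P0: store L1 := 82 → M/I/I on L1; bus BusRdX; mem=30
  op7 P2: load  L0 → O/I/S on L0; bus (none); mem=0
  op8 P0: load  L0 → O/I/S on L0; bus (none); mem=0
  op9 P0: load  L0 → O/I/S on L0; bus (none); mem=0
  op10 P0: store L0 := 4 → M/I/I on L0; bus BusUpgr; mem=0
  op11 P0: load  L0 → M/I/I on L0; bus (none); mem=0
  op12 P0: load  L0 → M/I/I on L0; bus (none); mem=0
  op13 P0: load  L0 → M/I/I on L0; bus (none); mem=0
  op14 P0: load  L0 → M/I/I on L0; bus (none); mem=0
  op15 P1: load  L0 → O/S/I on L0; bus BusRd; mem=0
  op16 P0: load  L1 → M/I/I on L1; bus (none); mem=30
  op17 P1: store L1 := 7 → I/M/I on L1; bus BusRdX Flush; mem=82
  op18 P1: load  L1 → I/M/I on L1; bus (none); mem=82
  op19 P2: store L0 := 91 → I/I/M on L0; bus BusRdX Flush; mem=4
  op20 P1: load  L0 → I/S/O on L0; bus BusRd; mem=4
  op21 P1: store L0 := 58 → I/M/I on L0; bus BusUpgr Flush; mem=91
  op22 P0: load  L0 → S/O/I on L0; bus BusRd; mem=91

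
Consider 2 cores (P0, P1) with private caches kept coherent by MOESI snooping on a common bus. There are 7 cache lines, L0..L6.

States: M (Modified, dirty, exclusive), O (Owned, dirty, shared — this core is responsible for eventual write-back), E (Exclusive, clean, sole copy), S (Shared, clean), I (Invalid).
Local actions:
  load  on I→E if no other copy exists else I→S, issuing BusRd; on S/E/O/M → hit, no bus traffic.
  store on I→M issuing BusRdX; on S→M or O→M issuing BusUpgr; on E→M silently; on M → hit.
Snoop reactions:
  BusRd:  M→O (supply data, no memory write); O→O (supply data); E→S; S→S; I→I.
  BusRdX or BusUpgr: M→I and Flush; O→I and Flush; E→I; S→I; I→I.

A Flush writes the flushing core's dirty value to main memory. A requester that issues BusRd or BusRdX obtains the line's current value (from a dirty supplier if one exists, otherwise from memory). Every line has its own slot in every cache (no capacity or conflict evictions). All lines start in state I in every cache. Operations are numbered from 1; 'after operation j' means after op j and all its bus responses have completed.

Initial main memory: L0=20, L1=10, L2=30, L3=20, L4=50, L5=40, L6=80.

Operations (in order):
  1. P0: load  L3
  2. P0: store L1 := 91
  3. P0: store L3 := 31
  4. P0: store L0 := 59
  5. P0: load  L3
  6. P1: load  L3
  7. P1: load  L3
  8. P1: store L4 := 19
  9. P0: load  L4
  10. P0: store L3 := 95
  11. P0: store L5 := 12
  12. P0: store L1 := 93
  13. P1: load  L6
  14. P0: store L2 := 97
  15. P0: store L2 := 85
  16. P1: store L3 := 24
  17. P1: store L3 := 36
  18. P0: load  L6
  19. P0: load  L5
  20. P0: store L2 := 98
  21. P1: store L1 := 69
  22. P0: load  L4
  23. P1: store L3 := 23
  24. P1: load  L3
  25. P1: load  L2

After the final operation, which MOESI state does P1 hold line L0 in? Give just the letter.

state = I

[1] P0: load  L3 | P0:E(20), P1:I | bus: BusRd
[2] P0: store L1 := 91 | P0:M(91), P1:I | bus: BusRdX
[3] P0: store L3 := 31 | P0:M(31), P1:I | bus: none
[4] P0: store L0 := 59 | P0:M(59), P1:I | bus: BusRdX
[5] P0: load  L3 | P0:M(31), P1:I | bus: none
[6] P1: load  L3 | P0:O(31), P1:S(31) | bus: BusRd
[7] P1: load  L3 | P0:O(31), P1:S(31) | bus: none
[8] P1: store L4 := 19 | P0:I, P1:M(19) | bus: BusRdX
[9] P0: load  L4 | P0:S(19), P1:O(19) | bus: BusRd
[10] P0: store L3 := 95 | P0:M(95), P1:I | bus: BusUpgr
[11] P0: store L5 := 12 | P0:M(12), P1:I | bus: BusRdX
[12] P0: store L1 := 93 | P0:M(93), P1:I | bus: none
[13] P1: load  L6 | P0:I, P1:E(80) | bus: BusRd
[14] P0: store L2 := 97 | P0:M(97), P1:I | bus: BusRdX
[15] P0: store L2 := 85 | P0:M(85), P1:I | bus: none
[16] P1: store L3 := 24 | P0:I, P1:M(24) | bus: BusRdX,Flush
[17] P1: store L3 := 36 | P0:I, P1:M(36) | bus: none
[18] P0: load  L6 | P0:S(80), P1:S(80) | bus: BusRd
[19] P0: load  L5 | P0:M(12), P1:I | bus: none
[20] P0: store L2 := 98 | P0:M(98), P1:I | bus: none
[21] P1: store L1 := 69 | P0:I, P1:M(69) | bus: BusRdX,Flush
[22] P0: load  L4 | P0:S(19), P1:O(19) | bus: none
[23] P1: store L3 := 23 | P0:I, P1:M(23) | bus: none
[24] P1: load  L3 | P0:I, P1:M(23) | bus: none
[25] P1: load  L2 | P0:O(98), P1:S(98) | bus: BusRd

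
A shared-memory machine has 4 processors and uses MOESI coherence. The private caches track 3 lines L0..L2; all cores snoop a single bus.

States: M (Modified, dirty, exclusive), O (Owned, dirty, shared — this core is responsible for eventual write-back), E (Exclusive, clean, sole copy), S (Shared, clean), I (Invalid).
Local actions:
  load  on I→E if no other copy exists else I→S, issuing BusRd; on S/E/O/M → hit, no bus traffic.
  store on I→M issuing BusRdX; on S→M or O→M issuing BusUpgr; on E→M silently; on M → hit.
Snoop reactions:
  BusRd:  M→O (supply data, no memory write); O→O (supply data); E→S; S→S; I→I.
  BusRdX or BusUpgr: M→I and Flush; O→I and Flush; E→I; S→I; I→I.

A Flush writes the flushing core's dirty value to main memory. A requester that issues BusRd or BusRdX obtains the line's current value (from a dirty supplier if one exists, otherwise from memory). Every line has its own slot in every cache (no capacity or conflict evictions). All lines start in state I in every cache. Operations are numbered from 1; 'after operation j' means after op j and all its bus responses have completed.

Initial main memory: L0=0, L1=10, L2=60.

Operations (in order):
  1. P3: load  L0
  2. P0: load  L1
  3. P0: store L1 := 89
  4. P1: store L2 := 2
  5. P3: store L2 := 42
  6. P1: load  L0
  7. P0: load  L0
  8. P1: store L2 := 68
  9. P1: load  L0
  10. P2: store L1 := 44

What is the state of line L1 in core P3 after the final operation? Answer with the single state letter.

  op1 P3: load  L0 → I/I/I/E on L0; bus BusRd; mem=0
  op2 P0: load  L1 → E/I/I/I on L1; bus BusRd; mem=10
  op3 P0: store L1 := 89 → M/I/I/I on L1; bus (none); mem=10
  op4 P1: store L2 := 2 → I/M/I/I on L2; bus BusRdX; mem=60
  op5 P3: store L2 := 42 → I/I/I/M on L2; bus BusRdX Flush; mem=2
  op6 P1: load  L0 → I/S/I/S on L0; bus BusRd; mem=0
  op7 P0: load  L0 → S/S/I/S on L0; bus BusRd; mem=0
  op8 P1: store L2 := 68 → I/M/I/I on L2; bus BusRdX Flush; mem=42
  op9 P1: load  L0 → S/S/I/S on L0; bus (none); mem=0
  op10 P2: store L1 := 44 → I/I/M/I on L1; bus BusRdX Flush; mem=89

state = I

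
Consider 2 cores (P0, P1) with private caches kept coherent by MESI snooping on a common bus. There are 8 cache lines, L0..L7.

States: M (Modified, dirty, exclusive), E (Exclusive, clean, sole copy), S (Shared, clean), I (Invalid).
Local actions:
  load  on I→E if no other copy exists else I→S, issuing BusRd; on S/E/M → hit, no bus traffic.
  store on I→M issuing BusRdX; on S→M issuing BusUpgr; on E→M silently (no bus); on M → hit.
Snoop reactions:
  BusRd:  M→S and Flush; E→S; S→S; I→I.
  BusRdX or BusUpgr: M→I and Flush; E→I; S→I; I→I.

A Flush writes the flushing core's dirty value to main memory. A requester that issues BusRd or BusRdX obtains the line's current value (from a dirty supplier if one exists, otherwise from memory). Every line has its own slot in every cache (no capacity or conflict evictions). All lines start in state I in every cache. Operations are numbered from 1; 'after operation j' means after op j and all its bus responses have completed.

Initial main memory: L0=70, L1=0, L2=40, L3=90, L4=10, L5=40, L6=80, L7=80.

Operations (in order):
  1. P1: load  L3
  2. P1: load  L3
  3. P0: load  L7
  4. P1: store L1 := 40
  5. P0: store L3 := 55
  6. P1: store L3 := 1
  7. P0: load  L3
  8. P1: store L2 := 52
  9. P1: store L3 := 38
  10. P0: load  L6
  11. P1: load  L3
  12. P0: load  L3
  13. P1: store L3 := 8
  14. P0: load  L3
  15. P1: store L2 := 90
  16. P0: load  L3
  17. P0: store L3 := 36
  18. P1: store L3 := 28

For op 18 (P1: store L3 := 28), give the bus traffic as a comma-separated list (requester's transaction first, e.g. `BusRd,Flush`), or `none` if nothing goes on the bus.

[1] P1: load  L3 | P0:I, P1:E(90) | bus: BusRd
[2] P1: load  L3 | P0:I, P1:E(90) | bus: none
[3] P0: load  L7 | P0:E(80), P1:I | bus: BusRd
[4] P1: store L1 := 40 | P0:I, P1:M(40) | bus: BusRdX
[5] P0: store L3 := 55 | P0:M(55), P1:I | bus: BusRdX
[6] P1: store L3 := 1 | P0:I, P1:M(1) | bus: BusRdX,Flush
[7] P0: load  L3 | P0:S(1), P1:S(1) | bus: BusRd,Flush
[8] P1: store L2 := 52 | P0:I, P1:M(52) | bus: BusRdX
[9] P1: store L3 := 38 | P0:I, P1:M(38) | bus: BusUpgr
[10] P0: load  L6 | P0:E(80), P1:I | bus: BusRd
[11] P1: load  L3 | P0:I, P1:M(38) | bus: none
[12] P0: load  L3 | P0:S(38), P1:S(38) | bus: BusRd,Flush
[13] P1: store L3 := 8 | P0:I, P1:M(8) | bus: BusUpgr
[14] P0: load  L3 | P0:S(8), P1:S(8) | bus: BusRd,Flush
[15] P1: store L2 := 90 | P0:I, P1:M(90) | bus: none
[16] P0: load  L3 | P0:S(8), P1:S(8) | bus: none
[17] P0: store L3 := 36 | P0:M(36), P1:I | bus: BusUpgr
[18] P1: store L3 := 28 | P0:I, P1:M(28) | bus: BusRdX,Flush

bus = BusRdX,Flush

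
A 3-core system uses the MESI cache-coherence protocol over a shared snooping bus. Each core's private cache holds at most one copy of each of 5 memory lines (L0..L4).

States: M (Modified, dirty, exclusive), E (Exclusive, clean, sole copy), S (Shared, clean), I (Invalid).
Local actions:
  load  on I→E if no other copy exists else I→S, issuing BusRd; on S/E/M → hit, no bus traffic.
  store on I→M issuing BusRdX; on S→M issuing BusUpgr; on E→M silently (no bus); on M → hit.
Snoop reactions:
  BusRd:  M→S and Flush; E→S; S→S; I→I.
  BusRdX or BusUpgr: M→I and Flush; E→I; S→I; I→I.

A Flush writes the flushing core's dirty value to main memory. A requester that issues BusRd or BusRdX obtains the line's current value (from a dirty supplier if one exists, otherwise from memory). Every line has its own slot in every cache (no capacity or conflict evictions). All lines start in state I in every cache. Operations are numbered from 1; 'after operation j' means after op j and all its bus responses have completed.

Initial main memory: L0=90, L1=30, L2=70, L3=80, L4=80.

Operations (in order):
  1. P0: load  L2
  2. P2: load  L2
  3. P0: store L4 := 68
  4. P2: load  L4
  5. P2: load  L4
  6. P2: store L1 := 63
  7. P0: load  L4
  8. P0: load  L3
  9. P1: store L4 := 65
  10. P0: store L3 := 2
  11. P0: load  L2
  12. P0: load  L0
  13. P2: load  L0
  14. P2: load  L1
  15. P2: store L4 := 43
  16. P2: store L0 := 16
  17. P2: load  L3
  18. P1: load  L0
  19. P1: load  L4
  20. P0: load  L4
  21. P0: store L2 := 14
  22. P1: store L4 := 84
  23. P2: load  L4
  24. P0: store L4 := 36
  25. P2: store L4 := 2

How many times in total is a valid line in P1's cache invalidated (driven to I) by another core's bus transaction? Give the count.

invalidations = 2

[1] P0: load  L2 | P0:E(70), P1:I, P2:I | bus: BusRd
[2] P2: load  L2 | P0:S(70), P1:I, P2:S(70) | bus: BusRd
[3] P0: store L4 := 68 | P0:M(68), P1:I, P2:I | bus: BusRdX
[4] P2: load  L4 | P0:S(68), P1:I, P2:S(68) | bus: BusRd,Flush
[5] P2: load  L4 | P0:S(68), P1:I, P2:S(68) | bus: none
[6] P2: store L1 := 63 | P0:I, P1:I, P2:M(63) | bus: BusRdX
[7] P0: load  L4 | P0:S(68), P1:I, P2:S(68) | bus: none
[8] P0: load  L3 | P0:E(80), P1:I, P2:I | bus: BusRd
[9] P1: store L4 := 65 | P0:I, P1:M(65), P2:I | bus: BusRdX
[10] P0: store L3 := 2 | P0:M(2), P1:I, P2:I | bus: none
[11] P0: load  L2 | P0:S(70), P1:I, P2:S(70) | bus: none
[12] P0: load  L0 | P0:E(90), P1:I, P2:I | bus: BusRd
[13] P2: load  L0 | P0:S(90), P1:I, P2:S(90) | bus: BusRd
[14] P2: load  L1 | P0:I, P1:I, P2:M(63) | bus: none
[15] P2: store L4 := 43 | P0:I, P1:I, P2:M(43) | bus: BusRdX,Flush
[16] P2: store L0 := 16 | P0:I, P1:I, P2:M(16) | bus: BusUpgr
[17] P2: load  L3 | P0:S(2), P1:I, P2:S(2) | bus: BusRd,Flush
[18] P1: load  L0 | P0:I, P1:S(16), P2:S(16) | bus: BusRd,Flush
[19] P1: load  L4 | P0:I, P1:S(43), P2:S(43) | bus: BusRd,Flush
[20] P0: load  L4 | P0:S(43), P1:S(43), P2:S(43) | bus: BusRd
[21] P0: store L2 := 14 | P0:M(14), P1:I, P2:I | bus: BusUpgr
[22] P1: store L4 := 84 | P0:I, P1:M(84), P2:I | bus: BusUpgr
[23] P2: load  L4 | P0:I, P1:S(84), P2:S(84) | bus: BusRd,Flush
[24] P0: store L4 := 36 | P0:M(36), P1:I, P2:I | bus: BusRdX
[25] P2: store L4 := 2 | P0:I, P1:I, P2:M(2) | bus: BusRdX,Flush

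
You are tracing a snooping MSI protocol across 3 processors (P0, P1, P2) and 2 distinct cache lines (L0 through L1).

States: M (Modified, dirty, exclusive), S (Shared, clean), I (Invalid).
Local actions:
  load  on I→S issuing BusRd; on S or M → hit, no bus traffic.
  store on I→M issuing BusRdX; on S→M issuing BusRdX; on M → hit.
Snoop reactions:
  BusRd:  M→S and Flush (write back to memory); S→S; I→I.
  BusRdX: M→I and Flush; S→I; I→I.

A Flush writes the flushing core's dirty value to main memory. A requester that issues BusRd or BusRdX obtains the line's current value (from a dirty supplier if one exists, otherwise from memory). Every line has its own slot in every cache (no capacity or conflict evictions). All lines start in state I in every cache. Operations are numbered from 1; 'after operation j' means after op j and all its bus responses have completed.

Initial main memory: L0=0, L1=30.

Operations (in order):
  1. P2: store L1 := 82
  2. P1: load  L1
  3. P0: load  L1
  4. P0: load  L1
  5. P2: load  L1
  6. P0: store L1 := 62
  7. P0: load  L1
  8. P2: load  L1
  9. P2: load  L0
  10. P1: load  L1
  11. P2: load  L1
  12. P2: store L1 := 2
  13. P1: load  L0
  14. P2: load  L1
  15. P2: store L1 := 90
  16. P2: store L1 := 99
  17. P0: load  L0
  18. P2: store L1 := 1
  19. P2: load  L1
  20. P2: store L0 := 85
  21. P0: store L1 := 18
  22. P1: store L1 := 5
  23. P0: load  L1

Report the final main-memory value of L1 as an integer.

memory[L1] = 5

step 1: P2: store L1 := 82  ⟶  IIM  (L1)  txn=BusRdX  M[L1]=30
step 2: P1: load  L1  ⟶  ISS  (L1)  txn=BusRd+Flush  M[L1]=82
step 3: P0: load  L1  ⟶  SSS  (L1)  txn=BusRd  M[L1]=82
step 4: P0: load  L1  ⟶  SSS  (L1)  txn=∅  M[L1]=82
step 5: P2: load  L1  ⟶  SSS  (L1)  txn=∅  M[L1]=82
step 6: P0: store L1 := 62  ⟶  MII  (L1)  txn=BusRdX  M[L1]=82
step 7: P0: load  L1  ⟶  MII  (L1)  txn=∅  M[L1]=82
step 8: P2: load  L1  ⟶  SIS  (L1)  txn=BusRd+Flush  M[L1]=62
step 9: P2: load  L0  ⟶  IIS  (L0)  txn=BusRd  M[L0]=0
step 10: P1: load  L1  ⟶  SSS  (L1)  txn=BusRd  M[L1]=62
step 11: P2: load  L1  ⟶  SSS  (L1)  txn=∅  M[L1]=62
step 12: P2: store L1 := 2  ⟶  IIM  (L1)  txn=BusRdX  M[L1]=62
step 13: P1: load  L0  ⟶  ISS  (L0)  txn=BusRd  M[L0]=0
step 14: P2: load  L1  ⟶  IIM  (L1)  txn=∅  M[L1]=62
step 15: P2: store L1 := 90  ⟶  IIM  (L1)  txn=∅  M[L1]=62
step 16: P2: store L1 := 99  ⟶  IIM  (L1)  txn=∅  M[L1]=62
step 17: P0: load  L0  ⟶  SSS  (L0)  txn=BusRd  M[L0]=0
step 18: P2: store L1 := 1  ⟶  IIM  (L1)  txn=∅  M[L1]=62
step 19: P2: load  L1  ⟶  IIM  (L1)  txn=∅  M[L1]=62
step 20: P2: store L0 := 85  ⟶  IIM  (L0)  txn=BusRdX  M[L0]=0
step 21: P0: store L1 := 18  ⟶  MII  (L1)  txn=BusRdX+Flush  M[L1]=1
step 22: P1: store L1 := 5  ⟶  IMI  (L1)  txn=BusRdX+Flush  M[L1]=18
step 23: P0: load  L1  ⟶  SSI  (L1)  txn=BusRd+Flush  M[L1]=5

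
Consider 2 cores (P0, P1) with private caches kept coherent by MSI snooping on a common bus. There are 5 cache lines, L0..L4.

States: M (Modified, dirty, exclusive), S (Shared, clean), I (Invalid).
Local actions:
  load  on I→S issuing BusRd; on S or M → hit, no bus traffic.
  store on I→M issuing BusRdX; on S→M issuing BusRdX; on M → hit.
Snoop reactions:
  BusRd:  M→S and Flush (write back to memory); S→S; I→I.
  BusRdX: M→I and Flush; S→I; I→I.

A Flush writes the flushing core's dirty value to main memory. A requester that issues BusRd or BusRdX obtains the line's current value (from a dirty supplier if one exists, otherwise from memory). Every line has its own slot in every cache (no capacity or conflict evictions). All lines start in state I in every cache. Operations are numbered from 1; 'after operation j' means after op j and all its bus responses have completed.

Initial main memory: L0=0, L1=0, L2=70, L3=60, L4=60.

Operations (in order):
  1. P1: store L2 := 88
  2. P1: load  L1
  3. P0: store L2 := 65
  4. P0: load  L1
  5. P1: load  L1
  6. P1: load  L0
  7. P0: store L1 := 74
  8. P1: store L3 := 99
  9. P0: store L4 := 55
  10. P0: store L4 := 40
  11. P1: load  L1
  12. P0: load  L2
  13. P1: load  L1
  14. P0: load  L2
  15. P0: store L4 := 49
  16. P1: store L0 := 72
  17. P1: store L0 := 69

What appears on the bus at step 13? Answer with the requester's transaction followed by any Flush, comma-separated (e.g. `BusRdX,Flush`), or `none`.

  op1 P1: store L2 := 88 → I/M on L2; bus BusRdX; mem=70
  op2 P1: load  L1 → I/S on L1; bus BusRd; mem=0
  op3 P0: store L2 := 65 → M/I on L2; bus BusRdX Flush; mem=88
  op4 P0: load  L1 → S/S on L1; bus BusRd; mem=0
  op5 P1: load  L1 → S/S on L1; bus (none); mem=0
  op6 P1: load  L0 → I/S on L0; bus BusRd; mem=0
  op7 P0: store L1 := 74 → M/I on L1; bus BusRdX; mem=0
  op8 P1: store L3 := 99 → I/M on L3; bus BusRdX; mem=60
  op9 P0: store L4 := 55 → M/I on L4; bus BusRdX; mem=60
  op10 P0: store L4 := 40 → M/I on L4; bus (none); mem=60
  op11 P1: load  L1 → S/S on L1; bus BusRd Flush; mem=74
  op12 P0: load  L2 → M/I on L2; bus (none); mem=88
  op13 P1: load  L1 → S/S on L1; bus (none); mem=74
  op14 P0: load  L2 → M/I on L2; bus (none); mem=88
  op15 P0: store L4 := 49 → M/I on L4; bus (none); mem=60
  op16 P1: store L0 := 72 → I/M on L0; bus BusRdX; mem=0
  op17 P1: store L0 := 69 → I/M on L0; bus (none); mem=0

bus = none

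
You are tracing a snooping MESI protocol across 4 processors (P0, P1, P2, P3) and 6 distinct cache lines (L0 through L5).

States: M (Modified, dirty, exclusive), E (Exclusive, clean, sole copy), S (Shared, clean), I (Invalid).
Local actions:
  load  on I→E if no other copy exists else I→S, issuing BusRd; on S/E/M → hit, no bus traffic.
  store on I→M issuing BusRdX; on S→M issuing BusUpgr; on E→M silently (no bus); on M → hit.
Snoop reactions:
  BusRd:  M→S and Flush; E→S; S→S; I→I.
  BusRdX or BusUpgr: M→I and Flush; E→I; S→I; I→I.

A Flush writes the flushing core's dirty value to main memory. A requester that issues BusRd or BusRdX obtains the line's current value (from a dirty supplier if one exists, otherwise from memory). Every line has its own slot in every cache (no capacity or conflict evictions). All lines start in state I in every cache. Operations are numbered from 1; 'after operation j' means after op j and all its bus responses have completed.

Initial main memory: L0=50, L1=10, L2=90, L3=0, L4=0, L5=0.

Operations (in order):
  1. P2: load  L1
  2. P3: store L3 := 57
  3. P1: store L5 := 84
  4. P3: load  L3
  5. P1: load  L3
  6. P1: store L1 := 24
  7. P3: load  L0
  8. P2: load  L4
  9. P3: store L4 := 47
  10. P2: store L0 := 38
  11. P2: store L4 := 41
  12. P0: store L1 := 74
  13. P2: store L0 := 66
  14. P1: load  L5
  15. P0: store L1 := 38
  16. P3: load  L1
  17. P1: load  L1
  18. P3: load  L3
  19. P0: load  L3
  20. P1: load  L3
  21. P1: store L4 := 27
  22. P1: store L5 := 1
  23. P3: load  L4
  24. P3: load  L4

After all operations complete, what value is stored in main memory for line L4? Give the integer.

step 1: P2: load  L1  ⟶  IIEI  (L1)  txn=BusRd  M[L1]=10
step 2: P3: store L3 := 57  ⟶  IIIM  (L3)  txn=BusRdX  M[L3]=0
step 3: P1: store L5 := 84  ⟶  IMII  (L5)  txn=BusRdX  M[L5]=0
step 4: P3: load  L3  ⟶  IIIM  (L3)  txn=∅  M[L3]=0
step 5: P1: load  L3  ⟶  ISIS  (L3)  txn=BusRd+Flush  M[L3]=57
step 6: P1: store L1 := 24  ⟶  IMII  (L1)  txn=BusRdX  M[L1]=10
step 7: P3: load  L0  ⟶  IIIE  (L0)  txn=BusRd  M[L0]=50
step 8: P2: load  L4  ⟶  IIEI  (L4)  txn=BusRd  M[L4]=0
step 9: P3: store L4 := 47  ⟶  IIIM  (L4)  txn=BusRdX  M[L4]=0
step 10: P2: store L0 := 38  ⟶  IIMI  (L0)  txn=BusRdX  M[L0]=50
step 11: P2: store L4 := 41  ⟶  IIMI  (L4)  txn=BusRdX+Flush  M[L4]=47
step 12: P0: store L1 := 74  ⟶  MIII  (L1)  txn=BusRdX+Flush  M[L1]=24
step 13: P2: store L0 := 66  ⟶  IIMI  (L0)  txn=∅  M[L0]=50
step 14: P1: load  L5  ⟶  IMII  (L5)  txn=∅  M[L5]=0
step 15: P0: store L1 := 38  ⟶  MIII  (L1)  txn=∅  M[L1]=24
step 16: P3: load  L1  ⟶  SIIS  (L1)  txn=BusRd+Flush  M[L1]=38
step 17: P1: load  L1  ⟶  SSIS  (L1)  txn=BusRd  M[L1]=38
step 18: P3: load  L3  ⟶  ISIS  (L3)  txn=∅  M[L3]=57
step 19: P0: load  L3  ⟶  SSIS  (L3)  txn=BusRd  M[L3]=57
step 20: P1: load  L3  ⟶  SSIS  (L3)  txn=∅  M[L3]=57
step 21: P1: store L4 := 27  ⟶  IMII  (L4)  txn=BusRdX+Flush  M[L4]=41
step 22: P1: store L5 := 1  ⟶  IMII  (L5)  txn=∅  M[L5]=0
step 23: P3: load  L4  ⟶  ISIS  (L4)  txn=BusRd+Flush  M[L4]=27
step 24: P3: load  L4  ⟶  ISIS  (L4)  txn=∅  M[L4]=27

memory[L4] = 27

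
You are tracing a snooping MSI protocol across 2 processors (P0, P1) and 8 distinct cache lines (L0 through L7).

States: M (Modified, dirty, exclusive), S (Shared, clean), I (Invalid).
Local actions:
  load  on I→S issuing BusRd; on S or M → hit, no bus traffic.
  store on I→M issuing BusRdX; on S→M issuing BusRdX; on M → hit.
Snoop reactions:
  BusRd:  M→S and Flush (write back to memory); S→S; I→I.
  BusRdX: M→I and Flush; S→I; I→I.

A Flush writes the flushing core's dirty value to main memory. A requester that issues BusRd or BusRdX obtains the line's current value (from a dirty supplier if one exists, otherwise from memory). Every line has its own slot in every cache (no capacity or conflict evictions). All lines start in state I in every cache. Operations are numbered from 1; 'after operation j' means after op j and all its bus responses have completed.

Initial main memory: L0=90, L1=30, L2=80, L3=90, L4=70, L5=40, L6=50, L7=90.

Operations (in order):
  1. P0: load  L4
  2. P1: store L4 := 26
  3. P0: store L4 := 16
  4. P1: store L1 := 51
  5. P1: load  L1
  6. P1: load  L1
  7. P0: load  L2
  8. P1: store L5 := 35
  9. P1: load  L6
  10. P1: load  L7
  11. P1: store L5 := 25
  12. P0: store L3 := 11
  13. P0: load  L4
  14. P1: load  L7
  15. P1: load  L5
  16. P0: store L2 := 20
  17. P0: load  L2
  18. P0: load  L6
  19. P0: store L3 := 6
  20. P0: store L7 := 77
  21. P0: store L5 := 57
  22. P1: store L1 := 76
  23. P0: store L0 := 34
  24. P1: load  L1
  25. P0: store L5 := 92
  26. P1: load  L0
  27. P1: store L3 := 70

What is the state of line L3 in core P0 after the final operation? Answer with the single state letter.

step 1: P0: load  L4  ⟶  SI  (L4)  txn=BusRd  M[L4]=70
step 2: P1: store L4 := 26  ⟶  IM  (L4)  txn=BusRdX  M[L4]=70
step 3: P0: store L4 := 16  ⟶  MI  (L4)  txn=BusRdX+Flush  M[L4]=26
step 4: P1: store L1 := 51  ⟶  IM  (L1)  txn=BusRdX  M[L1]=30
step 5: P1: load  L1  ⟶  IM  (L1)  txn=∅  M[L1]=30
step 6: P1: load  L1  ⟶  IM  (L1)  txn=∅  M[L1]=30
step 7: P0: load  L2  ⟶  SI  (L2)  txn=BusRd  M[L2]=80
step 8: P1: store L5 := 35  ⟶  IM  (L5)  txn=BusRdX  M[L5]=40
step 9: P1: load  L6  ⟶  IS  (L6)  txn=BusRd  M[L6]=50
step 10: P1: load  L7  ⟶  IS  (L7)  txn=BusRd  M[L7]=90
step 11: P1: store L5 := 25  ⟶  IM  (L5)  txn=∅  M[L5]=40
step 12: P0: store L3 := 11  ⟶  MI  (L3)  txn=BusRdX  M[L3]=90
step 13: P0: load  L4  ⟶  MI  (L4)  txn=∅  M[L4]=26
step 14: P1: load  L7  ⟶  IS  (L7)  txn=∅  M[L7]=90
step 15: P1: load  L5  ⟶  IM  (L5)  txn=∅  M[L5]=40
step 16: P0: store L2 := 20  ⟶  MI  (L2)  txn=BusRdX  M[L2]=80
step 17: P0: load  L2  ⟶  MI  (L2)  txn=∅  M[L2]=80
step 18: P0: load  L6  ⟶  SS  (L6)  txn=BusRd  M[L6]=50
step 19: P0: store L3 := 6  ⟶  MI  (L3)  txn=∅  M[L3]=90
step 20: P0: store L7 := 77  ⟶  MI  (L7)  txn=BusRdX  M[L7]=90
step 21: P0: store L5 := 57  ⟶  MI  (L5)  txn=BusRdX+Flush  M[L5]=25
step 22: P1: store L1 := 76  ⟶  IM  (L1)  txn=∅  M[L1]=30
step 23: P0: store L0 := 34  ⟶  MI  (L0)  txn=BusRdX  M[L0]=90
step 24: P1: load  L1  ⟶  IM  (L1)  txn=∅  M[L1]=30
step 25: P0: store L5 := 92  ⟶  MI  (L5)  txn=∅  M[L5]=25
step 26: P1: load  L0  ⟶  SS  (L0)  txn=BusRd+Flush  M[L0]=34
step 27: P1: store L3 := 70  ⟶  IM  (L3)  txn=BusRdX+Flush  M[L3]=6

state = I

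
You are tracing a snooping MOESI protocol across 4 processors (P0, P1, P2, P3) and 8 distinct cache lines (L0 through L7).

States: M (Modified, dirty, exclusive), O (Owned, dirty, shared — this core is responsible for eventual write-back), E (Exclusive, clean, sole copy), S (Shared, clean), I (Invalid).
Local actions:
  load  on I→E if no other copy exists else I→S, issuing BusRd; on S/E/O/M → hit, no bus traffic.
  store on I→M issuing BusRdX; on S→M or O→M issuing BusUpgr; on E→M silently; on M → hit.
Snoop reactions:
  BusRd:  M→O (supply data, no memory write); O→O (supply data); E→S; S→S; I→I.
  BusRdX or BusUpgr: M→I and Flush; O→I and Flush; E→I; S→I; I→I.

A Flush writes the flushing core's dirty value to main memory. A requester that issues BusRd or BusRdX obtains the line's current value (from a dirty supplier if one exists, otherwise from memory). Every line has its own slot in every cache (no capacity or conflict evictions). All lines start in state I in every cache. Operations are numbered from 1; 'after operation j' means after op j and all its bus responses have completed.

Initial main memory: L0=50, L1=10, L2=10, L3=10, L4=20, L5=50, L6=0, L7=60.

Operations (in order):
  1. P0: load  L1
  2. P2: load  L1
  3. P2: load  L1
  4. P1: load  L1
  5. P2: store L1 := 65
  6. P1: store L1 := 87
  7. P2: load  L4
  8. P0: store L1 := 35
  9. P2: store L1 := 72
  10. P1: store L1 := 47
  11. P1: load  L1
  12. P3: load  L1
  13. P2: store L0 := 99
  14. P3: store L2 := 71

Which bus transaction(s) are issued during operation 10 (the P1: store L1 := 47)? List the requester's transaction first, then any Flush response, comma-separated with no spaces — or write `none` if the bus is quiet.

  op1 P0: load  L1 → E/I/I/I on L1; bus BusRd; mem=10
  op2 P2: load  L1 → S/I/S/I on L1; bus BusRd; mem=10
  op3 P2: load  L1 → S/I/S/I on L1; bus (none); mem=10
  op4 P1: load  L1 → S/S/S/I on L1; bus BusRd; mem=10
  op5 P2: store L1 := 65 → I/I/M/I on L1; bus BusUpgr; mem=10
  op6 P1: store L1 := 87 → I/M/I/I on L1; bus BusRdX Flush; mem=65
  op7 P2: load  L4 → I/I/E/I on L4; bus BusRd; mem=20
  op8 P0: store L1 := 35 → M/I/I/I on L1; bus BusRdX Flush; mem=87
  op9 P2: store L1 := 72 → I/I/M/I on L1; bus BusRdX Flush; mem=35
  op10 P1: store L1 := 47 → I/M/I/I on L1; bus BusRdX Flush; mem=72
  op11 P1: load  L1 → I/M/I/I on L1; bus (none); mem=72
  op12 P3: load  L1 → I/O/I/S on L1; bus BusRd; mem=72
  op13 P2: store L0 := 99 → I/I/M/I on L0; bus BusRdX; mem=50
  op14 P3: store L2 := 71 → I/I/I/M on L2; bus BusRdX; mem=10

bus = BusRdX,Flush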